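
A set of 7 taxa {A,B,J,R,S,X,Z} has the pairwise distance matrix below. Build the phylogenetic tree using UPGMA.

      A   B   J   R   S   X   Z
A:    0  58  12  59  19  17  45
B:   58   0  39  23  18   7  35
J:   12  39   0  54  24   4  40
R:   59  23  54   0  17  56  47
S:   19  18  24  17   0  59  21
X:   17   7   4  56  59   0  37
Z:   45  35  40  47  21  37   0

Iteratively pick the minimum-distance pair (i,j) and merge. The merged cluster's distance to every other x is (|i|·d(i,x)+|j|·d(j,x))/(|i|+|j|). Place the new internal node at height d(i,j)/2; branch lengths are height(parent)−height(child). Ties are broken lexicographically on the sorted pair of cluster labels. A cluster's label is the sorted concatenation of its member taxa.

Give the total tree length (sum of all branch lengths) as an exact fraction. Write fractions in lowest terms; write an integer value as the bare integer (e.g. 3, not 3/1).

1039/12

iteration 1: select J,X (d=4); attach at lengths (2, 2); label the merged cluster JX
  updated: d(A,JX)=29/2, d(B,JX)=23, d(JX,R)=55, d(JX,S)=83/2, d(JX,Z)=77/2
iteration 2: select A,JX (d=29/2); attach at lengths (29/4, 21/4); label the merged cluster AJX
  updated: d(AJX,B)=104/3, d(AJX,R)=169/3, d(AJX,S)=34, d(AJX,Z)=122/3
iteration 3: select R,S (d=17); attach at lengths (17/2, 17/2); label the merged cluster RS
  updated: d(AJX,RS)=271/6, d(B,RS)=41/2, d(RS,Z)=34
iteration 4: select B,RS (d=41/2); attach at lengths (41/4, 7/4); label the merged cluster BRS
  updated: d(AJX,BRS)=125/3, d(BRS,Z)=103/3
iteration 5: select BRS,Z (d=103/3); attach at lengths (83/12, 103/6); label the merged cluster BRSZ
  updated: d(AJX,BRSZ)=497/12
iteration 6: select AJX,BRSZ (d=497/12); attach at lengths (323/24, 85/24); label the merged cluster ABJRSXZ
final tree: ((A:29/4,(J:2,X:2):21/4):323/24,((B:41/4,(R:17/2,S:17/2):7/4):83/12,Z:103/6):85/24)
total length: 1039/12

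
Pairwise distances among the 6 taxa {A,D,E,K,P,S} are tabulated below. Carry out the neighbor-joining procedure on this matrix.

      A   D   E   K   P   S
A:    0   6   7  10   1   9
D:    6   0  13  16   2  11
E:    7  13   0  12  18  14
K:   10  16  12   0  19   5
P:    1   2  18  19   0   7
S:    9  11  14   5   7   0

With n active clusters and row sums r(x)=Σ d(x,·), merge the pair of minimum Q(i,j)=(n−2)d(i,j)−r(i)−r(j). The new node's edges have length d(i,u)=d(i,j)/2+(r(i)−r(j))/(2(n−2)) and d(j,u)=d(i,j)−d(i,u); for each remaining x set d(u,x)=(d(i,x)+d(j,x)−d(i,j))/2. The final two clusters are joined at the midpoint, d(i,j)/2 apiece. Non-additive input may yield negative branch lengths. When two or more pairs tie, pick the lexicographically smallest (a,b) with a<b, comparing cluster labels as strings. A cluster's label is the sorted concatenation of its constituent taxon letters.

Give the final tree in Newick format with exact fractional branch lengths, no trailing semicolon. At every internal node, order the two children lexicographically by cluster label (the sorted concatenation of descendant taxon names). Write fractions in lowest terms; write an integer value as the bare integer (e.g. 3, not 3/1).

(((A:-21/16,(D:13/12,P:11/12):61/16):49/16,E:103/16):65/32,(K:9/2,S:1/2):65/32)

1. join K+S (d=5, Q=-88) ⇒ KS; edges |K|=9/2, |S|=1/2
  updated: d(A,KS)=7, d(D,KS)=11, d(E,KS)=21/2, d(KS,P)=21/2
2. join D+P (d=2, Q=-115/2) ⇒ DP; edges |D|=13/12, |P|=11/12
  updated: d(A,DP)=5/2, d(DP,E)=29/2, d(DP,KS)=39/4
3. join A+DP (d=5/2, Q=-153/4) ⇒ ADP; edges |A|=-21/16, |DP|=61/16
  updated: d(ADP,E)=19/2, d(ADP,KS)=57/8
4. join ADP+E (d=19/2, Q=-217/8) ⇒ ADEP; edges |ADP|=49/16, |E|=103/16
  updated: d(ADEP,KS)=65/16
5. join ADEP+KS (d=65/16) ⇒ ADEKPS; edges |ADEP|=65/32, |KS|=65/32
final tree: (((A:-21/16,(D:13/12,P:11/12):61/16):49/16,E:103/16):65/32,(K:9/2,S:1/2):65/32)
total length: 369/16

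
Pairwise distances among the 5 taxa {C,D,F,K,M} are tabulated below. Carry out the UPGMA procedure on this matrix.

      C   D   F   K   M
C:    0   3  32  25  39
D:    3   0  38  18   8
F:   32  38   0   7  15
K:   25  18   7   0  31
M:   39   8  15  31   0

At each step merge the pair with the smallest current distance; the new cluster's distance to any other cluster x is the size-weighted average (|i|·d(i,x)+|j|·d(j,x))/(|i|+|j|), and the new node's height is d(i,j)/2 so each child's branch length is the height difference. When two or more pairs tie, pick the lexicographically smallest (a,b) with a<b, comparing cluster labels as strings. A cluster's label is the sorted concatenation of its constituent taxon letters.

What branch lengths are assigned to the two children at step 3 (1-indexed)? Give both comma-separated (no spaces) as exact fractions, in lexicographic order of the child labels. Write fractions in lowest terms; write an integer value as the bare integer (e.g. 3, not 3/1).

8,23/2

iteration 1: select C,D (d=3); attach at lengths (3/2, 3/2); label the merged cluster CD
  updated: d(CD,F)=35, d(CD,K)=43/2, d(CD,M)=47/2
iteration 2: select F,K (d=7); attach at lengths (7/2, 7/2); label the merged cluster FK
  updated: d(CD,FK)=113/4, d(FK,M)=23
iteration 3: select FK,M (d=23); attach at lengths (8, 23/2); label the merged cluster FKM
  updated: d(CD,FKM)=80/3
iteration 4: select CD,FKM (d=80/3); attach at lengths (71/6, 11/6); label the merged cluster CDFKM
final tree: ((C:3/2,D:3/2):71/6,((F:7/2,K:7/2):8,M:23/2):11/6)
total length: 259/6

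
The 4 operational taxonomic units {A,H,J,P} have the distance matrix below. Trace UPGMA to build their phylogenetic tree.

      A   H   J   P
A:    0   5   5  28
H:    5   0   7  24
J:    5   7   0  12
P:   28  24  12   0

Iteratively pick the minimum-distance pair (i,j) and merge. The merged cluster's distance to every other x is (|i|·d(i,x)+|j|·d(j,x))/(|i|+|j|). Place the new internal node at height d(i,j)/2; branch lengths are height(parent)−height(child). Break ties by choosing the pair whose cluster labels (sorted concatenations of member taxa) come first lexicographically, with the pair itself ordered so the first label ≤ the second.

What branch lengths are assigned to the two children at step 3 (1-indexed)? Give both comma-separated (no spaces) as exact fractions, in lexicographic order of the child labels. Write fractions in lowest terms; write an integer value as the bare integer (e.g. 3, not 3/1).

23/3,32/3

iteration 1: select A,H (d=5); attach at lengths (5/2, 5/2); label the merged cluster AH
  updated: d(AH,J)=6, d(AH,P)=26
iteration 2: select AH,J (d=6); attach at lengths (1/2, 3); label the merged cluster AHJ
  updated: d(AHJ,P)=64/3
iteration 3: select AHJ,P (d=64/3); attach at lengths (23/3, 32/3); label the merged cluster AHJP
final tree: (((A:5/2,H:5/2):1/2,J:3):23/3,P:32/3)
total length: 161/6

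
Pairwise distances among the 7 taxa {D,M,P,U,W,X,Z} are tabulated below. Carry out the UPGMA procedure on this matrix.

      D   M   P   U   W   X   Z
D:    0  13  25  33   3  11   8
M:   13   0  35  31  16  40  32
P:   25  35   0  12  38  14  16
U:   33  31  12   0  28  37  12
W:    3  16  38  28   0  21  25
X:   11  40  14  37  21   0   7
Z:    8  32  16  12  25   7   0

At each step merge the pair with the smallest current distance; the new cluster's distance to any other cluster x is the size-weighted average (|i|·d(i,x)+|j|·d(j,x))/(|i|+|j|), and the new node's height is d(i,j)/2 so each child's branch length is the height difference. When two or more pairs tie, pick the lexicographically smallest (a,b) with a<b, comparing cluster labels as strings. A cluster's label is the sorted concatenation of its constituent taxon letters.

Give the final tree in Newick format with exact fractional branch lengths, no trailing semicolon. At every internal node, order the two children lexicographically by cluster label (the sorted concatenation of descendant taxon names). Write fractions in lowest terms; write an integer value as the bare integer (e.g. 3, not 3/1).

(((D:3/2,W:3/2):23/4,M:29/4):51/8,((P:6,U:6):31/8,(X:7/2,Z:7/2):51/8):15/4)

step 1: merge (D,W) at d=3; branch lengths D→3/2, W→3/2; new cluster DW
  updated: d(DW,M)=29/2, d(DW,P)=63/2, d(DW,U)=61/2, d(DW,X)=16, d(DW,Z)=33/2
step 2: merge (X,Z) at d=7; branch lengths X→7/2, Z→7/2; new cluster XZ
  updated: d(DW,XZ)=65/4, d(M,XZ)=36, d(P,XZ)=15, d(U,XZ)=49/2
step 3: merge (P,U) at d=12; branch lengths P→6, U→6; new cluster PU
  updated: d(DW,PU)=31, d(M,PU)=33, d(PU,XZ)=79/4
step 4: merge (DW,M) at d=29/2; branch lengths DW→23/4, M→29/4; new cluster DMW
  updated: d(DMW,PU)=95/3, d(DMW,XZ)=137/6
step 5: merge (PU,XZ) at d=79/4; branch lengths PU→31/8, XZ→51/8; new cluster PUXZ
  updated: d(DMW,PUXZ)=109/4
step 6: merge (DMW,PUXZ) at d=109/4; branch lengths DMW→51/8, PUXZ→15/4; new cluster DMPUWXZ
final tree: (((D:3/2,W:3/2):23/4,M:29/4):51/8,((P:6,U:6):31/8,(X:7/2,Z:7/2):51/8):15/4)
total length: 443/8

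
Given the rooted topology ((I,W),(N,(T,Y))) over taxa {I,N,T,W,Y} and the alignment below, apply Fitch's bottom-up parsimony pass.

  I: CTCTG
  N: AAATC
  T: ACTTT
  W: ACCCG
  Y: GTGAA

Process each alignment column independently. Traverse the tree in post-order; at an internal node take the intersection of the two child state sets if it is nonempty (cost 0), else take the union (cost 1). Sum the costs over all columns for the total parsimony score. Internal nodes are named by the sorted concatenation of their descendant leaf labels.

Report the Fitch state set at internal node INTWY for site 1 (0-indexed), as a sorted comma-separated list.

IW@0: {C} ∪ {A} = {A,C} (union, +1)
TY@0: {A} ∪ {G} = {A,G} (union, +1)
NTY@0: {A} ∩ {A,G} = {A} (intersection, +0)
INTWY@0: {A,C} ∩ {A} = {A} (intersection, +0)
IW@1: {T} ∪ {C} = {C,T} (union, +1)
TY@1: {C} ∪ {T} = {C,T} (union, +1)
NTY@1: {A} ∪ {C,T} = {A,C,T} (union, +1)
INTWY@1: {C,T} ∩ {A,C,T} = {C,T} (intersection, +0)
IW@2: {C} ∩ {C} = {C} (intersection, +0)
TY@2: {T} ∪ {G} = {G,T} (union, +1)
NTY@2: {A} ∪ {G,T} = {A,G,T} (union, +1)
INTWY@2: {C} ∪ {A,G,T} = {A,C,G,T} (union, +1)
IW@3: {T} ∪ {C} = {C,T} (union, +1)
TY@3: {T} ∪ {A} = {A,T} (union, +1)
NTY@3: {T} ∩ {A,T} = {T} (intersection, +0)
INTWY@3: {C,T} ∩ {T} = {T} (intersection, +0)
IW@4: {G} ∩ {G} = {G} (intersection, +0)
TY@4: {T} ∪ {A} = {A,T} (union, +1)
NTY@4: {C} ∪ {A,T} = {A,C,T} (union, +1)
INTWY@4: {G} ∪ {A,C,T} = {A,C,G,T} (union, +1)
per-site changes: [2, 3, 3, 2, 3]; total = 13

C,T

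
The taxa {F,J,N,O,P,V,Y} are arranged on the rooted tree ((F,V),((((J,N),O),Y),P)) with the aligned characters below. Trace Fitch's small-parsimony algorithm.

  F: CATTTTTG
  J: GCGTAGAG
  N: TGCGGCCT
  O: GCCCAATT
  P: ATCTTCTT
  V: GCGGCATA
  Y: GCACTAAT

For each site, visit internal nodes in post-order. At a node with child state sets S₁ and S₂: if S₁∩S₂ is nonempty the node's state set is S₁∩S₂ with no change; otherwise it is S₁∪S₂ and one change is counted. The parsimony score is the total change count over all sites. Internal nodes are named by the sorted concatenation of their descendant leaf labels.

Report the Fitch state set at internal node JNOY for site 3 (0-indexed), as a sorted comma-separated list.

C

site 0, node FV: F={C} ∪ V={G} → {C,G} (+1)
site 0, node JN: J={G} ∪ N={T} → {G,T} (+1)
site 0, node JNO: JN={G,T} ∩ O={G} → {G} (+0)
site 0, node JNOY: JNO={G} ∩ Y={G} → {G} (+0)
site 0, node JNOPY: JNOY={G} ∪ P={A} → {A,G} (+1)
site 0, node FJNOPVY: FV={C,G} ∩ JNOPY={A,G} → {G} (+0)
site 1, node FV: F={A} ∪ V={C} → {A,C} (+1)
site 1, node JN: J={C} ∪ N={G} → {C,G} (+1)
site 1, node JNO: JN={C,G} ∩ O={C} → {C} (+0)
site 1, node JNOY: JNO={C} ∩ Y={C} → {C} (+0)
site 1, node JNOPY: JNOY={C} ∪ P={T} → {C,T} (+1)
site 1, node FJNOPVY: FV={A,C} ∩ JNOPY={C,T} → {C} (+0)
site 2, node FV: F={T} ∪ V={G} → {G,T} (+1)
site 2, node JN: J={G} ∪ N={C} → {C,G} (+1)
site 2, node JNO: JN={C,G} ∩ O={C} → {C} (+0)
site 2, node JNOY: JNO={C} ∪ Y={A} → {A,C} (+1)
site 2, node JNOPY: JNOY={A,C} ∩ P={C} → {C} (+0)
site 2, node FJNOPVY: FV={G,T} ∪ JNOPY={C} → {C,G,T} (+1)
site 3, node FV: F={T} ∪ V={G} → {G,T} (+1)
site 3, node JN: J={T} ∪ N={G} → {G,T} (+1)
site 3, node JNO: JN={G,T} ∪ O={C} → {C,G,T} (+1)
site 3, node JNOY: JNO={C,G,T} ∩ Y={C} → {C} (+0)
site 3, node JNOPY: JNOY={C} ∪ P={T} → {C,T} (+1)
site 3, node FJNOPVY: FV={G,T} ∩ JNOPY={C,T} → {T} (+0)
site 4, node FV: F={T} ∪ V={C} → {C,T} (+1)
site 4, node JN: J={A} ∪ N={G} → {A,G} (+1)
site 4, node JNO: JN={A,G} ∩ O={A} → {A} (+0)
site 4, node JNOY: JNO={A} ∪ Y={T} → {A,T} (+1)
site 4, node JNOPY: JNOY={A,T} ∩ P={T} → {T} (+0)
site 4, node FJNOPVY: FV={C,T} ∩ JNOPY={T} → {T} (+0)
site 5, node FV: F={T} ∪ V={A} → {A,T} (+1)
site 5, node JN: J={G} ∪ N={C} → {C,G} (+1)
site 5, node JNO: JN={C,G} ∪ O={A} → {A,C,G} (+1)
site 5, node JNOY: JNO={A,C,G} ∩ Y={A} → {A} (+0)
site 5, node JNOPY: JNOY={A} ∪ P={C} → {A,C} (+1)
site 5, node FJNOPVY: FV={A,T} ∩ JNOPY={A,C} → {A} (+0)
site 6, node FV: F={T} ∩ V={T} → {T} (+0)
site 6, node JN: J={A} ∪ N={C} → {A,C} (+1)
site 6, node JNO: JN={A,C} ∪ O={T} → {A,C,T} (+1)
site 6, node JNOY: JNO={A,C,T} ∩ Y={A} → {A} (+0)
site 6, node JNOPY: JNOY={A} ∪ P={T} → {A,T} (+1)
site 6, node FJNOPVY: FV={T} ∩ JNOPY={A,T} → {T} (+0)
site 7, node FV: F={G} ∪ V={A} → {A,G} (+1)
site 7, node JN: J={G} ∪ N={T} → {G,T} (+1)
site 7, node JNO: JN={G,T} ∩ O={T} → {T} (+0)
site 7, node JNOY: JNO={T} ∩ Y={T} → {T} (+0)
site 7, node JNOPY: JNOY={T} ∩ P={T} → {T} (+0)
site 7, node FJNOPVY: FV={A,G} ∪ JNOPY={T} → {A,G,T} (+1)
per-site changes: [3, 3, 4, 4, 3, 4, 3, 3]; total = 27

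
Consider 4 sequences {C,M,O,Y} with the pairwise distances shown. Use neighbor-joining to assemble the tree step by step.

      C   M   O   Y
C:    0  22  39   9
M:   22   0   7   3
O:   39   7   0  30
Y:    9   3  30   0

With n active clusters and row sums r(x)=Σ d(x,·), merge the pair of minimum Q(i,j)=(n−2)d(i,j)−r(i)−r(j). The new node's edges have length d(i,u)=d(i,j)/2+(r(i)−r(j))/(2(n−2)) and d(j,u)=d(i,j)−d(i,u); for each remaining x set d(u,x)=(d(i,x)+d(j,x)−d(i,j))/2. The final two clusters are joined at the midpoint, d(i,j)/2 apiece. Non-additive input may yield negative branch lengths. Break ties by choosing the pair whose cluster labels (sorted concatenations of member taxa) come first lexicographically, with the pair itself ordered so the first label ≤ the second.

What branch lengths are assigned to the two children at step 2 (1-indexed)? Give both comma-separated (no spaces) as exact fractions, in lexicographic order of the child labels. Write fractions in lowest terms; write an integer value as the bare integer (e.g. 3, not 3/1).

1. join C+Y (d=9, Q=-94) ⇒ CY; edges |C|=23/2, |Y|=-5/2
  updated: d(CY,M)=8, d(CY,O)=30
2. join CY+M (d=8, Q=-45) ⇒ CMY; edges |CY|=31/2, |M|=-15/2
  updated: d(CMY,O)=29/2
3. join CMY+O (d=29/2) ⇒ CMOY; edges |CMY|=29/4, |O|=29/4
final tree: (((C:23/2,Y:-5/2):31/2,M:-15/2):29/4,O:29/4)
total length: 63/2

31/2,-15/2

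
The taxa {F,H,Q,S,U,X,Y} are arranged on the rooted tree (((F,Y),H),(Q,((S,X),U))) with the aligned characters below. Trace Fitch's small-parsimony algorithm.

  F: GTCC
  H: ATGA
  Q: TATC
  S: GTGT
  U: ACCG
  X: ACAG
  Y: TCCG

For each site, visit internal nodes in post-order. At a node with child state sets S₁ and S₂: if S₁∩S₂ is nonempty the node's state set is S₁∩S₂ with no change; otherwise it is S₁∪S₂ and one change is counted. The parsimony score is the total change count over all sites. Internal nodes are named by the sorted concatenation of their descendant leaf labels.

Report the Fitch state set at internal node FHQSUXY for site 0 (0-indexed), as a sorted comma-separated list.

A,T

FY@0: {G} ∪ {T} = {G,T} (union, +1)
FHY@0: {G,T} ∪ {A} = {A,G,T} (union, +1)
SX@0: {G} ∪ {A} = {A,G} (union, +1)
SUX@0: {A,G} ∩ {A} = {A} (intersection, +0)
QSUX@0: {T} ∪ {A} = {A,T} (union, +1)
FHQSUXY@0: {A,G,T} ∩ {A,T} = {A,T} (intersection, +0)
FY@1: {T} ∪ {C} = {C,T} (union, +1)
FHY@1: {C,T} ∩ {T} = {T} (intersection, +0)
SX@1: {T} ∪ {C} = {C,T} (union, +1)
SUX@1: {C,T} ∩ {C} = {C} (intersection, +0)
QSUX@1: {A} ∪ {C} = {A,C} (union, +1)
FHQSUXY@1: {T} ∪ {A,C} = {A,C,T} (union, +1)
FY@2: {C} ∩ {C} = {C} (intersection, +0)
FHY@2: {C} ∪ {G} = {C,G} (union, +1)
SX@2: {G} ∪ {A} = {A,G} (union, +1)
SUX@2: {A,G} ∪ {C} = {A,C,G} (union, +1)
QSUX@2: {T} ∪ {A,C,G} = {A,C,G,T} (union, +1)
FHQSUXY@2: {C,G} ∩ {A,C,G,T} = {C,G} (intersection, +0)
FY@3: {C} ∪ {G} = {C,G} (union, +1)
FHY@3: {C,G} ∪ {A} = {A,C,G} (union, +1)
SX@3: {T} ∪ {G} = {G,T} (union, +1)
SUX@3: {G,T} ∩ {G} = {G} (intersection, +0)
QSUX@3: {C} ∪ {G} = {C,G} (union, +1)
FHQSUXY@3: {A,C,G} ∩ {C,G} = {C,G} (intersection, +0)
per-site changes: [4, 4, 4, 4]; total = 16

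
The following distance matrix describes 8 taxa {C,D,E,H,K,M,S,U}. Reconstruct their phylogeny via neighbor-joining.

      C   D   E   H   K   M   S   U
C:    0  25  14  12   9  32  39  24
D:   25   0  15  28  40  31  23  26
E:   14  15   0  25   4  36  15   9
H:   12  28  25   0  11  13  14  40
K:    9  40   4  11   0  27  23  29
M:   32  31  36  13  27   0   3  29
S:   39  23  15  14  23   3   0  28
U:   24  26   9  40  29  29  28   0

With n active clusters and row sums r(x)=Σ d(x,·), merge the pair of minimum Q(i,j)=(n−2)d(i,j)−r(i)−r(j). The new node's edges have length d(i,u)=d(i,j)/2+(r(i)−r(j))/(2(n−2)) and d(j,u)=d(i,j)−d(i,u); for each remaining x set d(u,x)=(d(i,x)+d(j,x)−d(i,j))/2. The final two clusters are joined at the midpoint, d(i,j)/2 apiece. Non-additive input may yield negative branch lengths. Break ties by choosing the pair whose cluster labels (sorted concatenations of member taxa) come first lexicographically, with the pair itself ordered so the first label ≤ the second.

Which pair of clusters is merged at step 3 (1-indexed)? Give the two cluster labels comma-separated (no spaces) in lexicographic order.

C,K

step 1: merge (M,S) at d=3, Q=-298; branch lengths M→11/3, S→-2/3; new cluster MS
  updated: d(C,MS)=34, d(D,MS)=51/2, d(E,MS)=24, d(H,MS)=12, d(K,MS)=47/2, d(MS,U)=27
step 2: merge (H,MS) at d=12, Q=-214; branch lengths H→21/5, MS→39/5; new cluster HMS
  updated: d(C,HMS)=17, d(D,HMS)=83/4, d(E,HMS)=37/2, d(HMS,K)=45/4, d(HMS,U)=55/2
step 3: merge (C,K) at d=9, Q=-585/4; branch lengths C→127/32, K→161/32; new cluster CK
  updated: d(CK,D)=28, d(CK,E)=9/2, d(CK,HMS)=77/8, d(CK,U)=22
step 4: merge (CK,HMS) at d=77/8, Q=-893/8; branch lengths CK→133/48, HMS→329/48; new cluster CHKMS
  updated: d(CHKMS,D)=313/16, d(CHKMS,E)=107/16, d(CHKMS,U)=319/16
step 5: merge (CHKMS,D) at d=313/16, Q=-541/8; branch lengths CHKMS→99/16, D→107/8; new cluster CDHKMS
  updated: d(CDHKMS,E)=17/16, d(CDHKMS,U)=211/16
step 6: merge (CDHKMS,E) at d=17/16, Q=-93/4; branch lengths CDHKMS→21/8, E→-25/16; new cluster CDEHKMS
  updated: d(CDEHKMS,U)=169/16
step 7: merge (CDEHKMS,U) at d=169/16; branch lengths CDEHKMS→169/32, U→169/32; new cluster CDEHKMSU
final tree: (((((C:127/32,K:161/32):133/48,(H:21/5,(M:11/3,S:-2/3):39/5):329/48):99/16,D:107/8):21/8,E:-25/16):169/32,U:169/32)
total length: 1037/16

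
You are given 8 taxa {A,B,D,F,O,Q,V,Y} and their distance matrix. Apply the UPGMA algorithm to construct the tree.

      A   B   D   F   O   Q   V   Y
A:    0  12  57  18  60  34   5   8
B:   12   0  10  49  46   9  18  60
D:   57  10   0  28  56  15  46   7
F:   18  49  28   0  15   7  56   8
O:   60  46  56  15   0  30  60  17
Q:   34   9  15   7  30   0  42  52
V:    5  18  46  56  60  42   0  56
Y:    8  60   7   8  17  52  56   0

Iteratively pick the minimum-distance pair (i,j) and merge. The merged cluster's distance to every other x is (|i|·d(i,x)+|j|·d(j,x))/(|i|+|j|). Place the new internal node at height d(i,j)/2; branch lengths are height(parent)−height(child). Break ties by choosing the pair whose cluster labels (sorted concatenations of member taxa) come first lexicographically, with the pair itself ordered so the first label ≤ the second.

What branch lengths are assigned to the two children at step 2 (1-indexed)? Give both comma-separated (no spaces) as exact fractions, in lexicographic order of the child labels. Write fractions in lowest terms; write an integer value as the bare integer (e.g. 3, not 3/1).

7/2,7/2

1. join A+V (d=5) ⇒ AV; edges |A|=5/2, |V|=5/2
  updated: d(AV,B)=15, d(AV,D)=103/2, d(AV,F)=37, d(AV,O)=60, d(AV,Q)=38, d(AV,Y)=32
2. join D+Y (d=7) ⇒ DY; edges |D|=7/2, |Y|=7/2
  updated: d(AV,DY)=167/4, d(B,DY)=35, d(DY,F)=18, d(DY,O)=73/2, d(DY,Q)=67/2
3. join F+Q (d=7) ⇒ FQ; edges |F|=7/2, |Q|=7/2
  updated: d(AV,FQ)=75/2, d(B,FQ)=29, d(DY,FQ)=103/4, d(FQ,O)=45/2
4. join AV+B (d=15) ⇒ ABV; edges |AV|=5, |B|=15/2
  updated: d(ABV,DY)=79/2, d(ABV,FQ)=104/3, d(ABV,O)=166/3
5. join FQ+O (d=45/2) ⇒ FOQ; edges |FQ|=31/4, |O|=45/4
  updated: d(ABV,FOQ)=374/9, d(DY,FOQ)=88/3
6. join DY+FOQ (d=88/3) ⇒ DFOQY; edges |DY|=67/6, |FOQ|=41/12
  updated: d(ABV,DFOQY)=611/15
7. join ABV+DFOQY (d=611/15) ⇒ ABDFOQVY; edges |ABV|=193/15, |DFOQY|=57/10
final tree: (((A:5/2,V:5/2):5,B:15/2):193/15,((D:7/2,Y:7/2):67/6,((F:7/2,Q:7/2):31/4,O:45/4):41/12):57/10)
total length: 1673/20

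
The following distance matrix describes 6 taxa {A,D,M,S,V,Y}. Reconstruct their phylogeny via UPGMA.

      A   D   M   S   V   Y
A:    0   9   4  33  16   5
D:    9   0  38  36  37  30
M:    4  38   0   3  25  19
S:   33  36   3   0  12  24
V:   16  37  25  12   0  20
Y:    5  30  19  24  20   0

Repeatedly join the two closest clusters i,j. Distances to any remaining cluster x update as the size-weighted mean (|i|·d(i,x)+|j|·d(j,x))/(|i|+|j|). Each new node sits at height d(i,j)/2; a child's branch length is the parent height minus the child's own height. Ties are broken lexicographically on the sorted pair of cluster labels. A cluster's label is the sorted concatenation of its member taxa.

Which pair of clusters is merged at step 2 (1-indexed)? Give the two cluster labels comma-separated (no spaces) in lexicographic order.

A,Y

1. join M+S (d=3) ⇒ MS; edges |M|=3/2, |S|=3/2
  updated: d(A,MS)=37/2, d(D,MS)=37, d(MS,V)=37/2, d(MS,Y)=43/2
2. join A+Y (d=5) ⇒ AY; edges |A|=5/2, |Y|=5/2
  updated: d(AY,D)=39/2, d(AY,MS)=20, d(AY,V)=18
3. join AY+V (d=18) ⇒ AVY; edges |AY|=13/2, |V|=9
  updated: d(AVY,D)=76/3, d(AVY,MS)=39/2
4. join AVY+MS (d=39/2) ⇒ AMSVY; edges |AVY|=3/4, |MS|=33/4
  updated: d(AMSVY,D)=30
5. join AMSVY+D (d=30) ⇒ ADMSVY; edges |AMSVY|=21/4, |D|=15
final tree: ((((A:5/2,Y:5/2):13/2,V:9):3/4,(M:3/2,S:3/2):33/4):21/4,D:15)
total length: 211/4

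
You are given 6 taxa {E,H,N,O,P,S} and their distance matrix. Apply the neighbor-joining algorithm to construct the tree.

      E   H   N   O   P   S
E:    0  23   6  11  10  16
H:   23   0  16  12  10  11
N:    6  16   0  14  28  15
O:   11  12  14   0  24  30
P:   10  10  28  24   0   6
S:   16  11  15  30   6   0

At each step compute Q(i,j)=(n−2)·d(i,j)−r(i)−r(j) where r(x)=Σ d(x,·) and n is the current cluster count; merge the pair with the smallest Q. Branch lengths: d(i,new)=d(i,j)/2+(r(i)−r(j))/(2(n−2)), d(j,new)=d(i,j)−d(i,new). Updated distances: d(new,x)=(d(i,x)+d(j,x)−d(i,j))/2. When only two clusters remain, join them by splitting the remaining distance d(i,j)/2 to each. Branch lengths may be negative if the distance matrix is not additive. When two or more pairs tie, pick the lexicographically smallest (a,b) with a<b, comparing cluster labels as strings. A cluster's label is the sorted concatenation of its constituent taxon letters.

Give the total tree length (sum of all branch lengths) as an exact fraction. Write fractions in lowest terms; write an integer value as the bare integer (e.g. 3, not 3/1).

583/16

step 1: merge (P,S) at d=6, Q=-132; branch lengths P→3, S→3; new cluster PS
  updated: d(E,PS)=10, d(H,PS)=15/2, d(N,PS)=37/2, d(O,PS)=24
step 2: merge (H,PS) at d=15/2, Q=-96; branch lengths H→7/2, PS→4; new cluster HPS
  updated: d(E,HPS)=51/4, d(HPS,N)=27/2, d(HPS,O)=57/4
step 3: merge (E,N) at d=6, Q=-205/4; branch lengths E→33/16, N→63/16; new cluster EN
  updated: d(EN,HPS)=81/8, d(EN,O)=19/2
step 4: merge (EN,HPS) at d=81/8, Q=-271/8; branch lengths EN→43/16, HPS→119/16; new cluster EHNPS
  updated: d(EHNPS,O)=109/16
step 5: merge (EHNPS,O) at d=109/16; branch lengths EHNPS→109/32, O→109/32; new cluster EHNOPS
final tree: (((E:33/16,N:63/16):43/16,(H:7/2,(P:3,S:3):4):119/16):109/32,O:109/32)
total length: 583/16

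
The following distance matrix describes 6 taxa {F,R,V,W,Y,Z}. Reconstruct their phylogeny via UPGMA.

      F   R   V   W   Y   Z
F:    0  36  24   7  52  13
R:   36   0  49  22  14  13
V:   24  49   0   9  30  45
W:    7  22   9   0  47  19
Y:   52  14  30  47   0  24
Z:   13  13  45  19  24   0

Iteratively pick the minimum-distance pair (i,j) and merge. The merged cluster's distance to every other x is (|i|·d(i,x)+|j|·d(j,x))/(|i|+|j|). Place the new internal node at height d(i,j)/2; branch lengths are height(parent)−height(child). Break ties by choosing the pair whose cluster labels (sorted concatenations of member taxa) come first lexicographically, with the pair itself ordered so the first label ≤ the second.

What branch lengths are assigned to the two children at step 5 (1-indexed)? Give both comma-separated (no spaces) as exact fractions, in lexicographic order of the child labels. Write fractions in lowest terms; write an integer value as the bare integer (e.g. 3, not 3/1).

iteration 1: select F,W (d=7); attach at lengths (7/2, 7/2); label the merged cluster FW
  updated: d(FW,R)=29, d(FW,V)=33/2, d(FW,Y)=99/2, d(FW,Z)=16
iteration 2: select R,Z (d=13); attach at lengths (13/2, 13/2); label the merged cluster RZ
  updated: d(FW,RZ)=45/2, d(RZ,V)=47, d(RZ,Y)=19
iteration 3: select FW,V (d=33/2); attach at lengths (19/4, 33/4); label the merged cluster FVW
  updated: d(FVW,RZ)=92/3, d(FVW,Y)=43
iteration 4: select RZ,Y (d=19); attach at lengths (3, 19/2); label the merged cluster RYZ
  updated: d(FVW,RYZ)=313/9
iteration 5: select FVW,RYZ (d=313/9); attach at lengths (329/36, 71/9); label the merged cluster FRVWYZ
final tree: (((F:7/2,W:7/2):19/4,V:33/4):329/36,((R:13/2,Z:13/2):3,Y:19/2):71/9)
total length: 2251/36

329/36,71/9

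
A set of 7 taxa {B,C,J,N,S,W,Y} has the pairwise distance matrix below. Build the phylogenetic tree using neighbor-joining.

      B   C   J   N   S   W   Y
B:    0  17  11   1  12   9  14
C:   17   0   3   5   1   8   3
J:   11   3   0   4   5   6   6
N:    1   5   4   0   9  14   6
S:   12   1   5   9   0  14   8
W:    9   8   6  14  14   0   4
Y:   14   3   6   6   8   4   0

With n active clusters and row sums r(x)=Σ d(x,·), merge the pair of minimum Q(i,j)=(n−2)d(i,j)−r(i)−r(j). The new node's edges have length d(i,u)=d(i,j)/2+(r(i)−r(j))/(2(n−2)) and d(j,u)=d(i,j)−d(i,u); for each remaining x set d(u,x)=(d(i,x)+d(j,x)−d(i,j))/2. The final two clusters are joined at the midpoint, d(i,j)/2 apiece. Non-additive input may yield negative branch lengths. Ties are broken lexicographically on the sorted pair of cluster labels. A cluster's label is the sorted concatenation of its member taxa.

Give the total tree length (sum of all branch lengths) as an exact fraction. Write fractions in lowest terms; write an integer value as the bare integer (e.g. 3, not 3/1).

step 1: merge (B,N) at d=1, Q=-98; branch lengths B→3, N→-2; new cluster BN
  updated: d(BN,C)=21/2, d(BN,J)=7, d(BN,S)=10, d(BN,W)=11, d(BN,Y)=19/2
step 2: merge (C,S) at d=1, Q=-119/2; branch lengths C→-17/16, S→33/16; new cluster CS
  updated: d(BN,CS)=39/4, d(CS,J)=7/2, d(CS,W)=21/2, d(CS,Y)=5
step 3: merge (W,Y) at d=4, Q=-44; branch lengths W→19/6, Y→5/6; new cluster WY
  updated: d(BN,WY)=33/4, d(CS,WY)=23/4, d(J,WY)=4
step 4: merge (BN,WY) at d=33/4, Q=-53/2; branch lengths BN→47/8, WY→19/8; new cluster BNWY
  updated: d(BNWY,CS)=29/8, d(BNWY,J)=11/8
step 5: merge (BNWY,CS) at d=29/8, Q=-17/2; branch lengths BNWY→3/4, CS→23/8; new cluster BCNSWY
  updated: d(BCNSWY,J)=5/8
step 6: merge (BCNSWY,J) at d=5/8; branch lengths BCNSWY→5/16, J→5/16; new cluster BCJNSWY
final tree: ((((B:3,N:-2):47/8,(W:19/6,Y:5/6):19/8):3/4,(C:-17/16,S:33/16):23/8):5/16,J:5/16)
total length: 37/2

37/2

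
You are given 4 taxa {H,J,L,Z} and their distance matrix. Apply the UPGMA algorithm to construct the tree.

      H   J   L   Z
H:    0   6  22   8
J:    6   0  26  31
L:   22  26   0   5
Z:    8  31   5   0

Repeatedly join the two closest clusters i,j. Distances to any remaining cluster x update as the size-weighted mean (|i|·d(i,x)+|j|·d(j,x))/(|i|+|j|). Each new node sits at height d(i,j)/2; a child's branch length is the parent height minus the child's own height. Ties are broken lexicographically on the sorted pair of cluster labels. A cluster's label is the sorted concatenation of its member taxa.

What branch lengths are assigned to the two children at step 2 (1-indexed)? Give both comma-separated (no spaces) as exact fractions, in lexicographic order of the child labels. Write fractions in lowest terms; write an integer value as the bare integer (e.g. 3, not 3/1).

3,3

1. join L+Z (d=5) ⇒ LZ; edges |L|=5/2, |Z|=5/2
  updated: d(H,LZ)=15, d(J,LZ)=57/2
2. join H+J (d=6) ⇒ HJ; edges |H|=3, |J|=3
  updated: d(HJ,LZ)=87/4
3. join HJ+LZ (d=87/4) ⇒ HJLZ; edges |HJ|=63/8, |LZ|=67/8
final tree: ((H:3,J:3):63/8,(L:5/2,Z:5/2):67/8)
total length: 109/4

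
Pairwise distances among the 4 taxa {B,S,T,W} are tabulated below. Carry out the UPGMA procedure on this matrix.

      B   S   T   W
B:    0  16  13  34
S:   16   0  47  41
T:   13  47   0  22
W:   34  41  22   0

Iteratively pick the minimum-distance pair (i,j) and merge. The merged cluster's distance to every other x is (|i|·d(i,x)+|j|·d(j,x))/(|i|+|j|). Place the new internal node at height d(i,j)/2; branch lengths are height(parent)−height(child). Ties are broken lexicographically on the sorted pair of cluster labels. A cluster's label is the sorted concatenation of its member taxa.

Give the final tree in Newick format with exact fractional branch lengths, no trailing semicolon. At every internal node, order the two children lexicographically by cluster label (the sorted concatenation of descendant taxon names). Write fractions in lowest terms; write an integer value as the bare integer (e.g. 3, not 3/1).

(((B:13/2,T:13/2):15/2,W:14):10/3,S:52/3)

step 1: merge (B,T) at d=13; branch lengths B→13/2, T→13/2; new cluster BT
  updated: d(BT,S)=63/2, d(BT,W)=28
step 2: merge (BT,W) at d=28; branch lengths BT→15/2, W→14; new cluster BTW
  updated: d(BTW,S)=104/3
step 3: merge (BTW,S) at d=104/3; branch lengths BTW→10/3, S→52/3; new cluster BSTW
final tree: (((B:13/2,T:13/2):15/2,W:14):10/3,S:52/3)
total length: 331/6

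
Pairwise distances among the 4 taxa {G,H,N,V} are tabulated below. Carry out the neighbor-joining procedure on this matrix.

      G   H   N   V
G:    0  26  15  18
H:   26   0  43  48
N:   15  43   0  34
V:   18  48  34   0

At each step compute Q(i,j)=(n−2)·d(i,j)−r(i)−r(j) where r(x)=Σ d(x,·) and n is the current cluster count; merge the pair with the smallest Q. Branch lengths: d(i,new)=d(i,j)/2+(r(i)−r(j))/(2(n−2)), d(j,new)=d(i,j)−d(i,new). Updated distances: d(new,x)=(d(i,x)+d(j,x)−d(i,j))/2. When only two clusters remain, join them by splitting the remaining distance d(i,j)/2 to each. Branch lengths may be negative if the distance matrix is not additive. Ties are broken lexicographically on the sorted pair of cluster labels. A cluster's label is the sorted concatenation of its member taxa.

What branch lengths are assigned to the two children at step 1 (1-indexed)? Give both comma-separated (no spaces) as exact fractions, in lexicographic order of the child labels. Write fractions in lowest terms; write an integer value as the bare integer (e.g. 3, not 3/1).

-3/2,55/2

step 1: merge (G,H) at d=26, Q=-124; branch lengths G→-3/2, H→55/2; new cluster GH
  updated: d(GH,N)=16, d(GH,V)=20
step 2: merge (GH,N) at d=16, Q=-70; branch lengths GH→1, N→15; new cluster GHN
  updated: d(GHN,V)=19
step 3: merge (GHN,V) at d=19; branch lengths GHN→19/2, V→19/2; new cluster GHNV
final tree: (((G:-3/2,H:55/2):1,N:15):19/2,V:19/2)
total length: 61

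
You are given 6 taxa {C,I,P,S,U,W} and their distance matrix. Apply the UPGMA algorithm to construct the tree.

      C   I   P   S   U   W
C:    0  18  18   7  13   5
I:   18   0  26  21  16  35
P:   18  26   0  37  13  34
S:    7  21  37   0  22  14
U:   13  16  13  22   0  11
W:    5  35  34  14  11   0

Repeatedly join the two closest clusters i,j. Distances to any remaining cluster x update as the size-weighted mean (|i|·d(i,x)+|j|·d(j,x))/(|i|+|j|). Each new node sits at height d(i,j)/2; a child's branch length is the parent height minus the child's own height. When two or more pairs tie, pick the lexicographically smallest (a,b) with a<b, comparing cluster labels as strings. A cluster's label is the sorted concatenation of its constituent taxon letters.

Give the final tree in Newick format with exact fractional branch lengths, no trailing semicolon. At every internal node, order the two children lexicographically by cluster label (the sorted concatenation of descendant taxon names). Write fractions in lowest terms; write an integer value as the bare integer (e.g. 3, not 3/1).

iteration 1: select C,W (d=5); attach at lengths (5/2, 5/2); label the merged cluster CW
  updated: d(CW,I)=53/2, d(CW,P)=26, d(CW,S)=21/2, d(CW,U)=12
iteration 2: select CW,S (d=21/2); attach at lengths (11/4, 21/4); label the merged cluster CSW
  updated: d(CSW,I)=74/3, d(CSW,P)=89/3, d(CSW,U)=46/3
iteration 3: select P,U (d=13); attach at lengths (13/2, 13/2); label the merged cluster PU
  updated: d(CSW,PU)=45/2, d(I,PU)=21
iteration 4: select I,PU (d=21); attach at lengths (21/2, 4); label the merged cluster IPU
  updated: d(CSW,IPU)=209/9
iteration 5: select CSW,IPU (d=209/9); attach at lengths (229/36, 10/9); label the merged cluster CIPSUW
final tree: (((C:5/2,W:5/2):11/4,S:21/4):229/36,(I:21/2,(P:13/2,U:13/2):4):10/9)
total length: 1727/36

(((C:5/2,W:5/2):11/4,S:21/4):229/36,(I:21/2,(P:13/2,U:13/2):4):10/9)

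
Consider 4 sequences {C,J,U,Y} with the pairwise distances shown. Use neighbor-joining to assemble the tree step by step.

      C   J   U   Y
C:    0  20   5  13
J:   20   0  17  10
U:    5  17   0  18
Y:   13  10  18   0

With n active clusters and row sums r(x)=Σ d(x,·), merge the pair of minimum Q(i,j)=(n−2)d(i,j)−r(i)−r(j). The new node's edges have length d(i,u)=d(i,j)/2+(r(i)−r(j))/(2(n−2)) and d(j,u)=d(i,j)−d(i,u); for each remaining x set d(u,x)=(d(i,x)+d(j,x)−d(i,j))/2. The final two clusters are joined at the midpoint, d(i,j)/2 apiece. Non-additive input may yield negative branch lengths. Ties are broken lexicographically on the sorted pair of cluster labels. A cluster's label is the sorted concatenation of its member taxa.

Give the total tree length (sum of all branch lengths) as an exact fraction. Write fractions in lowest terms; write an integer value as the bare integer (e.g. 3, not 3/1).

49/2

step 1: merge (C,U) at d=5, Q=-68; branch lengths C→2, U→3; new cluster CU
  updated: d(CU,J)=16, d(CU,Y)=13
step 2: merge (CU,J) at d=16, Q=-39; branch lengths CU→19/2, J→13/2; new cluster CJU
  updated: d(CJU,Y)=7/2
step 3: merge (CJU,Y) at d=7/2; branch lengths CJU→7/4, Y→7/4; new cluster CJUY
final tree: (((C:2,U:3):19/2,J:13/2):7/4,Y:7/4)
total length: 49/2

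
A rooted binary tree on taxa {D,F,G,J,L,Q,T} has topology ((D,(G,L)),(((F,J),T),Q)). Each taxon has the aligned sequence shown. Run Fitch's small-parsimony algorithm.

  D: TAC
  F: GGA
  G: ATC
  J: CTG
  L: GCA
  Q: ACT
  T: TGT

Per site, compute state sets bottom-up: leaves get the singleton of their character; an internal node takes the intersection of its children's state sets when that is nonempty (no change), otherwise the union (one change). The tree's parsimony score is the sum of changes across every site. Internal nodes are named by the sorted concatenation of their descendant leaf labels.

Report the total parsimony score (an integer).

13

GL@0: {A} ∪ {G} = {A,G} (union, +1)
DGL@0: {T} ∪ {A,G} = {A,G,T} (union, +1)
FJ@0: {G} ∪ {C} = {C,G} (union, +1)
FJT@0: {C,G} ∪ {T} = {C,G,T} (union, +1)
FJQT@0: {C,G,T} ∪ {A} = {A,C,G,T} (union, +1)
DFGJLQT@0: {A,G,T} ∩ {A,C,G,T} = {A,G,T} (intersection, +0)
GL@1: {T} ∪ {C} = {C,T} (union, +1)
DGL@1: {A} ∪ {C,T} = {A,C,T} (union, +1)
FJ@1: {G} ∪ {T} = {G,T} (union, +1)
FJT@1: {G,T} ∩ {G} = {G} (intersection, +0)
FJQT@1: {G} ∪ {C} = {C,G} (union, +1)
DFGJLQT@1: {A,C,T} ∩ {C,G} = {C} (intersection, +0)
GL@2: {C} ∪ {A} = {A,C} (union, +1)
DGL@2: {C} ∩ {A,C} = {C} (intersection, +0)
FJ@2: {A} ∪ {G} = {A,G} (union, +1)
FJT@2: {A,G} ∪ {T} = {A,G,T} (union, +1)
FJQT@2: {A,G,T} ∩ {T} = {T} (intersection, +0)
DFGJLQT@2: {C} ∪ {T} = {C,T} (union, +1)
per-site changes: [5, 4, 4]; total = 13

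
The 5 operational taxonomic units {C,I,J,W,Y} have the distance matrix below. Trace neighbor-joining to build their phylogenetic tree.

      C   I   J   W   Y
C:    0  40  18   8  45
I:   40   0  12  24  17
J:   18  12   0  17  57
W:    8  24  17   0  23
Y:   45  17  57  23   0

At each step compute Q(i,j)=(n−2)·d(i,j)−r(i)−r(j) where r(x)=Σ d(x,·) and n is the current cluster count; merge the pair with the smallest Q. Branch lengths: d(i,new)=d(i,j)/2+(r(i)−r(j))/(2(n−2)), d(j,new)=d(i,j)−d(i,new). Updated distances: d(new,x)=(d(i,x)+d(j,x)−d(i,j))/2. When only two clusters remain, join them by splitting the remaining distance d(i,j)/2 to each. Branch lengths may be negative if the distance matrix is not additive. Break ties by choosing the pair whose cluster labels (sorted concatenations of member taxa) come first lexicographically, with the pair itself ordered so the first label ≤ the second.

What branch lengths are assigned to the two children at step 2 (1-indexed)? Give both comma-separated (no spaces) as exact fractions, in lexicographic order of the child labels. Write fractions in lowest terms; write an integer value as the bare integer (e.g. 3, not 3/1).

35/4,37/4

1. join I+Y (d=17, Q=-184) ⇒ IY; edges |I|=1/3, |Y|=50/3
  updated: d(C,IY)=34, d(IY,J)=26, d(IY,W)=15
2. join C+J (d=18, Q=-85) ⇒ CJ; edges |C|=35/4, |J|=37/4
  updated: d(CJ,IY)=21, d(CJ,W)=7/2
3. join CJ+IY (d=21, Q=-79/2) ⇒ CIJY; edges |CJ|=19/4, |IY|=65/4
  updated: d(CIJY,W)=-5/4
4. join CIJY+W (d=-5/4) ⇒ CIJWY; edges |CIJY|=-5/8, |W|=-5/8
final tree: (((C:35/4,J:37/4):19/4,(I:1/3,Y:50/3):65/4):-5/8,W:-5/8)
total length: 219/4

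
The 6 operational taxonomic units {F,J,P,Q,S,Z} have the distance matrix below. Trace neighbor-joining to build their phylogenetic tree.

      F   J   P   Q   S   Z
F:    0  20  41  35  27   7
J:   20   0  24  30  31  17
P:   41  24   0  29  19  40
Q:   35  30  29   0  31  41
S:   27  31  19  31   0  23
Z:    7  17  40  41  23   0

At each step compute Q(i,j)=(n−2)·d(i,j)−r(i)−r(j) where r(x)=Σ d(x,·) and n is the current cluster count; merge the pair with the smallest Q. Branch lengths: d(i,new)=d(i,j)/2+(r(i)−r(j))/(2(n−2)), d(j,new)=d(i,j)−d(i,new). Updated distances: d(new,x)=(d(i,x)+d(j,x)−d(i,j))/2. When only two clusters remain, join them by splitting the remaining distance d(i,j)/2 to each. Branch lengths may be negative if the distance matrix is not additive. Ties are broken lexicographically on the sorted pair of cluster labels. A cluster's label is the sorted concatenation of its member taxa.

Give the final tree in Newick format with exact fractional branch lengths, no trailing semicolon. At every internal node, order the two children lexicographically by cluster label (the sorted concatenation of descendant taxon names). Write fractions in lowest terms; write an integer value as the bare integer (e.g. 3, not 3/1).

(((((F:15/4,Z:13/4):53/6,J:37/6):125/16,Q:271/16):57/16,P:161/16):143/32,S:143/32)

1. join F+Z (d=7, Q=-230) ⇒ FZ; edges |F|=15/4, |Z|=13/4
  updated: d(FZ,J)=15, d(FZ,P)=37, d(FZ,Q)=69/2, d(FZ,S)=43/2
2. join FZ+J (d=15, Q=-163) ⇒ FJZ; edges |FZ|=53/6, |J|=37/6
  updated: d(FJZ,P)=23, d(FJZ,Q)=99/4, d(FJZ,S)=75/4
3. join FJZ+Q (d=99/4, Q=-407/4) ⇒ FJQZ; edges |FJZ|=125/16, |Q|=271/16
  updated: d(FJQZ,P)=109/8, d(FJQZ,S)=25/2
4. join FJQZ+P (d=109/8, Q=-361/8) ⇒ FJPQZ; edges |FJQZ|=57/16, |P|=161/16
  updated: d(FJPQZ,S)=143/16
5. join FJPQZ+S (d=143/16) ⇒ FJPQSZ; edges |FJPQZ|=143/32, |S|=143/32
final tree: (((((F:15/4,Z:13/4):53/6,J:37/6):125/16,Q:271/16):57/16,P:161/16):143/32,S:143/32)
total length: 1109/16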